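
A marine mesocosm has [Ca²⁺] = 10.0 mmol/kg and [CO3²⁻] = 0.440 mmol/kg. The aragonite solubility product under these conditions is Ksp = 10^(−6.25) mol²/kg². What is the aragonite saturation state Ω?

Ksp = 10^(−6.25) = 5.623×10^-7
Ω = [Ca²⁺][CO3²⁻]/Ksp = (10.0×10^-3)(0.440×10^-3) / 5.623×10^-7 = 7.82

Ω = 7.82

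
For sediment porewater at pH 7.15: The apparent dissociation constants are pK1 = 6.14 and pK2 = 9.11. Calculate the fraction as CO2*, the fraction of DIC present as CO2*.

α₀ = 1 / (1 + K1/[H⁺] + K1K2/[H⁺]²) = 1 / (1 + 10^+1.01 + 10^-0.95)
   = 1 / (1 + 10.233 + 0.11220) = 1/11.345 = 0.08814

α₀ = 0.0881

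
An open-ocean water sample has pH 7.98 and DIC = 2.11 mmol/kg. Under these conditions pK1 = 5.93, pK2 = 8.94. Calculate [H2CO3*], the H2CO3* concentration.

[CO2*] = 16.8 μmol/kg

α₀ = 1 / (1 + K1/[H⁺] + K1K2/[H⁺]²) = 1 / (1 + 10^+2.05 + 10^+1.09)
   = 1 / (1 + 112.20 + 12.303) = 1/125.50 = 0.007968
[CO2*] = α₀ × DIC = 0.007968 × 2.11 = 0.0168 mmol/kg = 16.8 μmol/kg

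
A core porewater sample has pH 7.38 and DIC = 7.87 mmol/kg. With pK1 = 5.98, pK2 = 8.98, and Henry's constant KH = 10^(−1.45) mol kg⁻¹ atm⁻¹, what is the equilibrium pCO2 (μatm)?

pCO2 = 8290 μatm

α₀ = 1 / (1 + K1/[H⁺] + K1K2/[H⁺]²) = 1 / (1 + 10^+1.40 + 10^-0.20)
   = 1 / (1 + 25.119 + 0.63096) = 1/26.750 = 0.03738
[CO2*] = α₀ × DIC = 0.03738 × 7.87 = 0.2942 mmol/kg
pCO2 = [CO2*]/KH = 2.942×10^-4 / 3.548×10^-2 = 8290 μatm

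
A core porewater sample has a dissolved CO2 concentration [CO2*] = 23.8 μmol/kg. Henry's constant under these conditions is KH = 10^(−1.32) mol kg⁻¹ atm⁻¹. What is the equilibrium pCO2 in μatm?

KH = 10^(−1.32) = 4.786×10^-2 mol kg⁻¹ atm⁻¹
pCO2 = [CO2*]/KH = 23.8×10^-6 / 4.786×10^-2 = 4.97×10^-4 atm = 497 μatm

pCO2 = 497 μatm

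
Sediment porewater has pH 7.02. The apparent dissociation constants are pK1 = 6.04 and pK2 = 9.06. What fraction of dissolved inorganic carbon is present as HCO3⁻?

α₁ = 1 / (1 + [H⁺]/K1 + K2/[H⁺]) = 1 / (1 + 10^-0.98 + 10^-2.04)
   = 1 / (1 + 0.10471 + 0.0091201) = 1/1.1138 = 0.8978

α₁ = 0.898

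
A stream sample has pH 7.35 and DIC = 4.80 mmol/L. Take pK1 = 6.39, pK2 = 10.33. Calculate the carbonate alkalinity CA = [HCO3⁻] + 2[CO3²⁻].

CA = [HCO3⁻] + 2[CO3²⁻] = (α₁ + 2α₂)·DIC
At pH 7.35: [H⁺]/K1 = 10^-0.96 = 0.10965, K2/[H⁺] = 10^-2.98 = 0.0010471
α₁ = 1/(1 + 0.10965 + 0.0010471) = 1/1.1107 = 0.9003; α₂ = α₁·K2/[H⁺] = 0.0009428
α₁ + 2α₂ = 0.9022
CA = 0.9022 × 4.80 = 4.33 mmol/L

CA = 4.33 mmol/L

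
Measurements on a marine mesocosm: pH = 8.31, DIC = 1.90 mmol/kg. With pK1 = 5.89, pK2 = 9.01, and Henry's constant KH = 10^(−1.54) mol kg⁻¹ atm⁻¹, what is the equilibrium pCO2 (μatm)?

α₀ = 1 / (1 + K1/[H⁺] + K1K2/[H⁺]²) = 1 / (1 + 10^+2.42 + 10^+1.72)
   = 1 / (1 + 263.03 + 52.481) = 1/316.51 = 0.003159
[CO2*] = α₀ × DIC = 0.003159 × 1.90 = 0.006003 mmol/kg = 6.003 μmol/kg
pCO2 = [CO2*]/KH = 6.003×10^-6 / 2.884×10^-2 = 208 μatm

pCO2 = 208 μatm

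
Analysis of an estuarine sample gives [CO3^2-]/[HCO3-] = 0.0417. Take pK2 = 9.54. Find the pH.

pH = 8.16

From K2 = [H⁺][CO3^2-]/[HCO3-]:  pH = pK2 + log₁₀([CO3^2-]/[HCO3-])
log₁₀(0.0417) = -1.380
pH = 9.54 + (-1.380) = 8.16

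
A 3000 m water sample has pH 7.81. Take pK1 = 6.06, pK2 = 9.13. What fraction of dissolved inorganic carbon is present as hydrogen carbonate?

α₁ = 0.938

α₁ = 1 / (1 + [H⁺]/K1 + K2/[H⁺]) = 1 / (1 + 10^-1.75 + 10^-1.32)
   = 1 / (1 + 0.017783 + 0.047863) = 1/1.0656 = 0.9384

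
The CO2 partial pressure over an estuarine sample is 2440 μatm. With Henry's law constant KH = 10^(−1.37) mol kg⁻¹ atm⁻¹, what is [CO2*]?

[CO2*] = 104 μmol/kg

KH = 10^(−1.37) = 4.266×10^-2 mol kg⁻¹ atm⁻¹
[CO2*] = KH · pCO2 = 4.266×10^-2 × 2440×10^-6 atm = 1.04×10^-4 mol/kg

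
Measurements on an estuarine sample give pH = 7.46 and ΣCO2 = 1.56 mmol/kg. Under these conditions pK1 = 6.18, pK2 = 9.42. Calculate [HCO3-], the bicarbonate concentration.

[HCO3⁻] = 1.47 mmol/kg

α₁ = 1 / (1 + [H⁺]/K1 + K2/[H⁺]) = 1 / (1 + 10^-1.28 + 10^-1.96)
   = 1 / (1 + 0.052481 + 0.010965) = 1/1.0634 = 0.9403
[HCO3⁻] = α₁ × DIC = 0.9403 × 1.56 = 1.47 mmol/kg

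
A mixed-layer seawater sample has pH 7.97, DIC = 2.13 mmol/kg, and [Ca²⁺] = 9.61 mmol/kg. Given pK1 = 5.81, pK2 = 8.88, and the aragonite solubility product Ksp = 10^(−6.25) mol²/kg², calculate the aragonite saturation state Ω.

Ω = 3.96

α₂ = 1 / (1 + [H⁺]/K2 + [H⁺]²/(K1K2)) = 1 / (1 + 10^+0.91 + 10^-1.25)
   = 1 / (1 + 8.1283 + 0.056234) = 1/9.1845 = 0.1089
[CO3²⁻] = α₂ × DIC = 0.1089 × 2.13 = 0.2319 mmol/kg
Ksp = 10^(−6.25) = 5.623×10^-7
Ω = [Ca²⁺][CO3²⁻]/Ksp = (9.61×10^-3)(2.319×10^-4) / 5.623×10^-7 = 3.96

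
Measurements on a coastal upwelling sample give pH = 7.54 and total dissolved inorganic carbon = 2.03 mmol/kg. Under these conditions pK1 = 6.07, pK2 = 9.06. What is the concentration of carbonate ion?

[CO3²⁻] = 0.0576 mmol/kg

α₂ = 1 / (1 + [H⁺]/K2 + [H⁺]²/(K1K2)) = 1 / (1 + 10^+1.52 + 10^+0.05)
   = 1 / (1 + 33.113 + 1.1220) = 1/35.235 = 0.02838
[CO3²⁻] = α₂ × DIC = 0.02838 × 2.03 = 0.0576 mmol/kg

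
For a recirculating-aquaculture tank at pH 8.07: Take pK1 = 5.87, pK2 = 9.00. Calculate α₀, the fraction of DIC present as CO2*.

α₀ = 0.00561

α₀ = 1 / (1 + K1/[H⁺] + K1K2/[H⁺]²) = 1 / (1 + 10^+2.20 + 10^+1.27)
   = 1 / (1 + 158.49 + 18.621) = 1/178.11 = 0.005615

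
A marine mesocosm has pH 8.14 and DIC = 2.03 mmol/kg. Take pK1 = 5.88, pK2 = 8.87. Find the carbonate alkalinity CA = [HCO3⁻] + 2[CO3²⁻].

CA = [HCO3⁻] + 2[CO3²⁻] = (α₁ + 2α₂)·DIC
At pH 8.14: [H⁺]/K1 = 10^-2.26 = 0.0054954, K2/[H⁺] = 10^-0.73 = 0.18621
α₁ = 1/(1 + 0.0054954 + 0.18621) = 1/1.1917 = 0.8391; α₂ = α₁·K2/[H⁺] = 0.1563
α₁ + 2α₂ = 1.1516
CA = 1.1516 × 2.03 = 2.34 mmol/kg

CA = 2.34 mmol/kg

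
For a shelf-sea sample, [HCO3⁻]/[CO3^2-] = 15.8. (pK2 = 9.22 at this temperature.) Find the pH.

From K2 = [H⁺][CO3^2-]/[HCO3⁻]:  pH = pK2 − log₁₀([HCO3⁻]/[CO3^2-])
log₁₀(15.8) = +1.199
pH = 9.22 − (+1.199) = 8.02

pH = 8.02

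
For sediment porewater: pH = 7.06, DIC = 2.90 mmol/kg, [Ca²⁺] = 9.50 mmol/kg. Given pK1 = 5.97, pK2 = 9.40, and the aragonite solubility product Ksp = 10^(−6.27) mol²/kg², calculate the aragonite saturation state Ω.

Ω = 0.216

α₂ = 1 / (1 + [H⁺]/K2 + [H⁺]²/(K1K2)) = 1 / (1 + 10^+2.34 + 10^+1.25)
   = 1 / (1 + 218.78 + 17.783) = 1/237.56 = 0.004209
[CO3²⁻] = α₂ × DIC = 0.004209 × 2.90 = 0.01221 mmol/kg = 12.21 μmol/kg
Ksp = 10^(−6.27) = 5.370×10^-7
Ω = [Ca²⁺][CO3²⁻]/Ksp = (9.50×10^-3)(1.221×10^-5) / 5.370×10^-7 = 0.216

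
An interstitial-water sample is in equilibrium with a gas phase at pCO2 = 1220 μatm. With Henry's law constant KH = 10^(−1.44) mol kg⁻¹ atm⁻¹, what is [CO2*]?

KH = 10^(−1.44) = 3.631×10^-2 mol kg⁻¹ atm⁻¹
[CO2*] = KH · pCO2 = 3.631×10^-2 × 1220×10^-6 atm = 4.43×10^-5 mol/kg

[CO2*] = 44.3 μmol/kg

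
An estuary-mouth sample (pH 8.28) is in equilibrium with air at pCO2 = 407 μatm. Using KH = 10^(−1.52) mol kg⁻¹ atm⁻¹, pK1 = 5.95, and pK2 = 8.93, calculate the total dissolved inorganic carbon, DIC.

[CO2*] = KH · pCO2 = 10^(−1.52) × 407×10^-6 = 1.229×10^-5 mol/kg
α₀ = 1/(1 + K1/[H⁺] + K1K2/[H⁺]²) = 1/(1 + 10^+2.33 + 10^+1.68) = 0.003807
DIC = [CO2*]/α₀ = 1.229×10^-5 / 0.003807 = 3.23 mmol/kg

DIC = 3.23 mmol/kg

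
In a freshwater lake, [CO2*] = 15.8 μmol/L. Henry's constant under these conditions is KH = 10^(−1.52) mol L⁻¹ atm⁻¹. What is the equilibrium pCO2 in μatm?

KH = 10^(−1.52) = 3.020×10^-2 mol L⁻¹ atm⁻¹
pCO2 = [CO2*]/KH = 15.8×10^-6 / 3.020×10^-2 = 5.23×10^-4 atm = 523 μatm

pCO2 = 523 μatm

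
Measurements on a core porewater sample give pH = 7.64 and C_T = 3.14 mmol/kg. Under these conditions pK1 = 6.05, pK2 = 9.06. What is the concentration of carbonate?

α₂ = 1 / (1 + [H⁺]/K2 + [H⁺]²/(K1K2)) = 1 / (1 + 10^+1.42 + 10^-0.17)
   = 1 / (1 + 26.303 + 0.67608) = 1/27.979 = 0.03574
[CO3²⁻] = α₂ × DIC = 0.03574 × 3.14 = 0.112 mmol/kg

[CO3²⁻] = 0.112 mmol/kg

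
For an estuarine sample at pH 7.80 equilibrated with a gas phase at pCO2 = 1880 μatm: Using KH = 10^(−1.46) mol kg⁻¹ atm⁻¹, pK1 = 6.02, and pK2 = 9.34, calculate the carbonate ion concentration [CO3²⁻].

[CO2*] = KH · pCO2 = 10^(−1.46) × 1880×10^-6 = 6.519×10^-5 mol/kg
α₀ = 1/(1 + K1/[H⁺] + K1K2/[H⁺]²) = 1/(1 + 10^+1.78 + 10^+0.24) = 0.01587
DIC = [CO2*]/α₀ = 6.519×10^-5 / 0.01587 = 4.106 mmol/kg
[CO3²⁻] = α₂·DIC; α₂ = 0.02759, so [CO3²⁻] = 0.02759 × 4.106 = 0.113 mmol/kg

[CO3²⁻] = 0.113 mmol/kg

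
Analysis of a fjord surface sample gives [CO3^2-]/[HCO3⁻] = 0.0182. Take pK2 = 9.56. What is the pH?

pH = 7.82

From K2 = [H⁺][CO3^2-]/[HCO3⁻]:  pH = pK2 + log₁₀([CO3^2-]/[HCO3⁻])
log₁₀(0.0182) = -1.740
pH = 9.56 + (-1.740) = 7.82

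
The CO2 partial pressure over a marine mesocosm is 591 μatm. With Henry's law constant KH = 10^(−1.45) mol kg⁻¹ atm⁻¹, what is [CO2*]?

[CO2*] = 21.0 μmol/kg

KH = 10^(−1.45) = 3.548×10^-2 mol kg⁻¹ atm⁻¹
[CO2*] = KH · pCO2 = 3.548×10^-2 × 591×10^-6 atm = 2.10×10^-5 mol/kg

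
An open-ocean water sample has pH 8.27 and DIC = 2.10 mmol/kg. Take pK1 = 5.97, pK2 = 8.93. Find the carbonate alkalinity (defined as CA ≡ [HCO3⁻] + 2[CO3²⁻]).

CA = [HCO3⁻] + 2[CO3²⁻] = (α₁ + 2α₂)·DIC
At pH 8.27: [H⁺]/K1 = 10^-2.30 = 0.0050119, K2/[H⁺] = 10^-0.66 = 0.21878
α₁ = 1/(1 + 0.0050119 + 0.21878) = 1/1.2238 = 0.8171; α₂ = α₁·K2/[H⁺] = 0.1788
α₁ + 2α₂ = 1.1747
CA = 1.1747 × 2.10 = 2.47 mmol/kg

CA = 2.47 mmol/kg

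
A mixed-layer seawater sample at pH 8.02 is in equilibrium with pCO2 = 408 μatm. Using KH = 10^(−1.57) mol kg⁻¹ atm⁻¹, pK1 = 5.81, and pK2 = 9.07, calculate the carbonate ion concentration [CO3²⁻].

[CO2*] = KH · pCO2 = 10^(−1.57) × 408×10^-6 = 1.098×10^-5 mol/kg
α₀ = 1/(1 + K1/[H⁺] + K1K2/[H⁺]²) = 1/(1 + 10^+2.21 + 10^+1.16) = 0.005630
DIC = [CO2*]/α₀ = 1.098×10^-5 / 0.005630 = 1.951 mmol/kg
[CO3²⁻] = α₂·DIC; α₂ = 0.08137, so [CO3²⁻] = 0.08137 × 1.951 = 0.159 mmol/kg

[CO3²⁻] = 0.159 mmol/kg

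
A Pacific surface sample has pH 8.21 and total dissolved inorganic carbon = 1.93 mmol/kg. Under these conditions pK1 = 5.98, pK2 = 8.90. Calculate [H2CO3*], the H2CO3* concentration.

[CO2*] = 9.39 μmol/kg

α₀ = 1 / (1 + K1/[H⁺] + K1K2/[H⁺]²) = 1 / (1 + 10^+2.23 + 10^+1.54)
   = 1 / (1 + 169.82 + 34.674) = 1/205.50 = 0.004866
[CO2*] = α₀ × DIC = 0.004866 × 1.93 = 0.00939 mmol/kg = 9.39 μmol/kg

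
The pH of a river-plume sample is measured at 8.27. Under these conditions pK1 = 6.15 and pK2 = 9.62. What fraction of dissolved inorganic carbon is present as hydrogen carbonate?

α₁ = 1 / (1 + [H⁺]/K1 + K2/[H⁺]) = 1 / (1 + 10^-2.12 + 10^-1.35)
   = 1 / (1 + 0.0075858 + 0.044668) = 1/1.0523 = 0.9503

α₁ = 0.950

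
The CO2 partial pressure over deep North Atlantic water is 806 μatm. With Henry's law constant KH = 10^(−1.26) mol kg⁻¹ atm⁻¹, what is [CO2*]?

[CO2*] = 44.3 μmol/kg

KH = 10^(−1.26) = 5.495×10^-2 mol kg⁻¹ atm⁻¹
[CO2*] = KH · pCO2 = 5.495×10^-2 × 806×10^-6 atm = 4.43×10^-5 mol/kg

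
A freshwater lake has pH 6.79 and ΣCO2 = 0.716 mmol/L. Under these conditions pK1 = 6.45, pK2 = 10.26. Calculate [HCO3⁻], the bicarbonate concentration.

[HCO3⁻] = 0.491 mmol/L

α₁ = 1 / (1 + [H⁺]/K1 + K2/[H⁺]) = 1 / (1 + 10^-0.34 + 10^-3.47)
   = 1 / (1 + 0.45709 + 0.00033884) = 1/1.4574 = 0.6861
[HCO3⁻] = α₁ × DIC = 0.6861 × 0.716 = 0.491 mmol/L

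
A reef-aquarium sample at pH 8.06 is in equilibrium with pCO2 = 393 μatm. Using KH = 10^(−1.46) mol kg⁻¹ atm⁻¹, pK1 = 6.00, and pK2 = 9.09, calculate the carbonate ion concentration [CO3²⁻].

[CO2*] = KH · pCO2 = 10^(−1.46) × 393×10^-6 = 1.363×10^-5 mol/kg
α₀ = 1/(1 + K1/[H⁺] + K1K2/[H⁺]²) = 1/(1 + 10^+2.06 + 10^+1.03) = 0.007903
DIC = [CO2*]/α₀ = 1.363×10^-5 / 0.007903 = 1.724 mmol/kg
[CO3²⁻] = α₂·DIC; α₂ = 0.08468, so [CO3²⁻] = 0.08468 × 1.724 = 0.146 mmol/kg

[CO3²⁻] = 0.146 mmol/kg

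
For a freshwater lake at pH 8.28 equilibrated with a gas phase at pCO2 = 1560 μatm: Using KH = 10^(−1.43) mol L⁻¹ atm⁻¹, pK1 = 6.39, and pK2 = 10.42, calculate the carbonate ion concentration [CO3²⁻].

[CO2*] = KH · pCO2 = 10^(−1.43) × 1560×10^-6 = 5.796×10^-5 mol/L
α₀ = 1/(1 + K1/[H⁺] + K1K2/[H⁺]²) = 1/(1 + 10^+1.89 + 10^-0.25) = 0.01263
DIC = [CO2*]/α₀ = 5.796×10^-5 / 0.01263 = 4.590 mmol/L
[CO3²⁻] = α₂·DIC; α₂ = 0.007101, so [CO3²⁻] = 0.007101 × 4.590 = 0.0326 mmol/L

[CO3²⁻] = 0.0326 mmol/L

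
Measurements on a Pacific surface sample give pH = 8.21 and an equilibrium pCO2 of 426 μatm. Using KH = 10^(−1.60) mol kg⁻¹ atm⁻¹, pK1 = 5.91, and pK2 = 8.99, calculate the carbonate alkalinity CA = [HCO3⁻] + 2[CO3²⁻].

[CO2*] = KH · pCO2 = 10^(−1.60) × 426×10^-6 = 1.070×10^-5 mol/kg
α₀ = 1/(1 + K1/[H⁺] + K1K2/[H⁺]²) = 1/(1 + 10^+2.30 + 10^+1.52) = 0.004280
DIC = [CO2*]/α₀ = 1.070×10^-5 / 0.004280 = 2.500 mmol/kg
CA = (α₁ + 2α₂)·DIC = (0.8540 + 2×0.1417) × 2.500 = 2.84 mmol/kg

CA = 2.84 mmol/kg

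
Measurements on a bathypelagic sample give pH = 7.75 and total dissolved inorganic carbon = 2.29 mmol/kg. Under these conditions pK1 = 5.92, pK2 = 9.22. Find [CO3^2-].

[CO3²⁻] = 0.0740 mmol/kg

α₂ = 1 / (1 + [H⁺]/K2 + [H⁺]²/(K1K2)) = 1 / (1 + 10^+1.47 + 10^-0.36)
   = 1 / (1 + 29.512 + 0.43652) = 1/30.949 = 0.03231
[CO3²⁻] = α₂ × DIC = 0.03231 × 2.29 = 0.0740 mmol/kg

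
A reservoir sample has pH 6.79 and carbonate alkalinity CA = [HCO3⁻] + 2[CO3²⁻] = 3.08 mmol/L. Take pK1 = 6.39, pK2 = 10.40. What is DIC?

DIC = 4.30 mmol/L

CA = [HCO3⁻] + 2[CO3²⁻] = (α₁ + 2α₂)·DIC
At pH 6.79: [H⁺]/K1 = 10^-0.40 = 0.39811, K2/[H⁺] = 10^-3.61 = 0.00024547
α₁ = 1/(1 + 0.39811 + 0.00024547) = 1/1.3984 = 0.7151; α₂ = α₁·K2/[H⁺] = 0.0001755
α₁ + 2α₂ = 0.7155
DIC = CA / (α₁ + 2α₂) = 3.08 / 0.7155 = 4.30 mmol/L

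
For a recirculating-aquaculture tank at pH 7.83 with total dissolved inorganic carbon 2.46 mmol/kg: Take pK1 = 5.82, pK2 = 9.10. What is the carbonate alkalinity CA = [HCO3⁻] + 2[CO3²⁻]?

CA = [HCO3⁻] + 2[CO3²⁻] = (α₁ + 2α₂)·DIC
At pH 7.83: [H⁺]/K1 = 10^-2.01 = 0.0097724, K2/[H⁺] = 10^-1.27 = 0.053703
α₁ = 1/(1 + 0.0097724 + 0.053703) = 1/1.0635 = 0.9403; α₂ = α₁·K2/[H⁺] = 0.05050
α₁ + 2α₂ = 1.0413
CA = 1.0413 × 2.46 = 2.56 mmol/kg

CA = 2.56 mmol/kg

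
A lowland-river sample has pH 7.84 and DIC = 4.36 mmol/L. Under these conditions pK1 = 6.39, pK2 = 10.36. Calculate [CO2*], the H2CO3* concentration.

α₀ = 1 / (1 + K1/[H⁺] + K1K2/[H⁺]²) = 1 / (1 + 10^+1.45 + 10^-1.07)
   = 1 / (1 + 28.184 + 0.085114) = 1/29.269 = 0.03417
[CO2*] = α₀ × DIC = 0.03417 × 4.36 = 0.149 mmol/L

[CO2*] = 0.149 mmol/L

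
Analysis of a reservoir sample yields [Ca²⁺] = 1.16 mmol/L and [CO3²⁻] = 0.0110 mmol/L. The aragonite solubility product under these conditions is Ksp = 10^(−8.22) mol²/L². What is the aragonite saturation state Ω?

Ksp = 10^(−8.22) = 6.026×10^-9
Ω = [Ca²⁺][CO3²⁻]/Ksp = (1.16×10^-3)(0.0110×10^-3) / 6.026×10^-9 = 2.12

Ω = 2.12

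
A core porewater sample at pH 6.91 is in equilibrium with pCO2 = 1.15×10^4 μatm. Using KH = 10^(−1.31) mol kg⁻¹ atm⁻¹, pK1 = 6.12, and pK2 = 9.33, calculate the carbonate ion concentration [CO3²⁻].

[CO2*] = KH · pCO2 = 10^(−1.31) × 1.15×10^4×10^-6 = 5.632×10^-4 mol/kg
α₀ = 1/(1 + K1/[H⁺] + K1K2/[H⁺]²) = 1/(1 + 10^+0.79 + 10^-1.63) = 0.1391
DIC = [CO2*]/α₀ = 5.632×10^-4 / 0.1391 = 4.049 mmol/kg
[CO3²⁻] = α₂·DIC; α₂ = 0.003261, so [CO3²⁻] = 0.003261 × 4.049 = 0.0132 mmol/kg = 13.2 μmol/kg

[CO3²⁻] = 13.2 μmol/kg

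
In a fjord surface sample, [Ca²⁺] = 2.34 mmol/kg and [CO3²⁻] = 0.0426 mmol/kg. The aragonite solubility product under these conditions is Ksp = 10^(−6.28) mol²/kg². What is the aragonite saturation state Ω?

Ksp = 10^(−6.28) = 5.248×10^-7
Ω = [Ca²⁺][CO3²⁻]/Ksp = (2.34×10^-3)(0.0426×10^-3) / 5.248×10^-7 = 0.190

Ω = 0.190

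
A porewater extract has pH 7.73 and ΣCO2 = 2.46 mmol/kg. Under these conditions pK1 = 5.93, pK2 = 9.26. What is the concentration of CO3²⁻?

α₂ = 1 / (1 + [H⁺]/K2 + [H⁺]²/(K1K2)) = 1 / (1 + 10^+1.53 + 10^-0.27)
   = 1 / (1 + 33.884 + 0.53703) = 1/35.421 = 0.02823
[CO3²⁻] = α₂ × DIC = 0.02823 × 2.46 = 0.0694 mmol/kg

[CO3²⁻] = 0.0694 mmol/kg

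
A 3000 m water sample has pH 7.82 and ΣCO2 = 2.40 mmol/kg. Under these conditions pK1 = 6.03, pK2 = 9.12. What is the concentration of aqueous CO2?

[CO2*] = 0.0365 mmol/kg

α₀ = 1 / (1 + K1/[H⁺] + K1K2/[H⁺]²) = 1 / (1 + 10^+1.79 + 10^+0.49)
   = 1 / (1 + 61.660 + 3.0903) = 1/65.750 = 0.01521
[CO2*] = α₀ × DIC = 0.01521 × 2.40 = 0.0365 mmol/kg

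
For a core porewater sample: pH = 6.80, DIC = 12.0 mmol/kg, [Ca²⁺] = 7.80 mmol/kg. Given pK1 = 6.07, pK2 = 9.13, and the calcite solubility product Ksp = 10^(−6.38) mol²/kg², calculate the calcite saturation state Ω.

Ω = 0.882

α₂ = 1 / (1 + [H⁺]/K2 + [H⁺]²/(K1K2)) = 1 / (1 + 10^+2.33 + 10^+1.60)
   = 1 / (1 + 213.80 + 39.811) = 1/254.61 = 0.003928
[CO3²⁻] = α₂ × DIC = 0.003928 × 12.0 = 0.04713 mmol/kg
Ksp = 10^(−6.38) = 4.169×10^-7
Ω = [Ca²⁺][CO3²⁻]/Ksp = (7.80×10^-3)(4.713×10^-5) / 4.169×10^-7 = 0.882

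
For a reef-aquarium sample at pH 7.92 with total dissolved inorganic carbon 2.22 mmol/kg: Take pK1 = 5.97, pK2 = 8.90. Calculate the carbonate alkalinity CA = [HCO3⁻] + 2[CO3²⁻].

CA = 2.41 mmol/kg

CA = [HCO3⁻] + 2[CO3²⁻] = (α₁ + 2α₂)·DIC
At pH 7.92: [H⁺]/K1 = 10^-1.95 = 0.011220, K2/[H⁺] = 10^-0.98 = 0.10471
α₁ = 1/(1 + 0.011220 + 0.10471) = 1/1.1159 = 0.8961; α₂ = α₁·K2/[H⁺] = 0.09383
α₁ + 2α₂ = 1.0838
CA = 1.0838 × 2.22 = 2.41 mmol/kg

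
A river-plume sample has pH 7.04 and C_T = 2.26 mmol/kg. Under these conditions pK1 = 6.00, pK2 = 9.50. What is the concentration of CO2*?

α₀ = 1 / (1 + K1/[H⁺] + K1K2/[H⁺]²) = 1 / (1 + 10^+1.04 + 10^-1.42)
   = 1 / (1 + 10.965 + 0.038019) = 1/12.003 = 0.08331
[CO2*] = α₀ × DIC = 0.08331 × 2.26 = 0.188 mmol/kg

[CO2*] = 0.188 mmol/kg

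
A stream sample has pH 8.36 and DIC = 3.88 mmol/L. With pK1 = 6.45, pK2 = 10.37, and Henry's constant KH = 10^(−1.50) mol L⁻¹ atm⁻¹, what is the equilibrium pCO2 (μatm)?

α₀ = 1 / (1 + K1/[H⁺] + K1K2/[H⁺]²) = 1 / (1 + 10^+1.91 + 10^-0.10)
   = 1 / (1 + 81.283 + 0.79433) = 1/83.077 = 0.01204
[CO2*] = α₀ × DIC = 0.01204 × 3.88 = 0.04670 mmol/L
pCO2 = [CO2*]/KH = 4.670×10^-5 / 3.162×10^-2 = 1480 μatm

pCO2 = 1480 μatm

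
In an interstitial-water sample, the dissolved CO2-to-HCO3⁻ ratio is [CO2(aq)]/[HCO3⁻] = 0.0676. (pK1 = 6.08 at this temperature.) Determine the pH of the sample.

pH = 7.25

From K1 = [H⁺][HCO3⁻]/[CO2(aq)]:  pH = pK1 − log₁₀([CO2(aq)]/[HCO3⁻])
log₁₀(0.0676) = -1.170
pH = 6.08 − (-1.170) = 7.25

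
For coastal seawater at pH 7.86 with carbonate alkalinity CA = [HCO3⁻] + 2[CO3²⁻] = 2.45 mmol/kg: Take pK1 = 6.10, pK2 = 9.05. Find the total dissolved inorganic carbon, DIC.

CA = [HCO3⁻] + 2[CO3²⁻] = (α₁ + 2α₂)·DIC
At pH 7.86: [H⁺]/K1 = 10^-1.76 = 0.017378, K2/[H⁺] = 10^-1.19 = 0.064565
α₁ = 1/(1 + 0.017378 + 0.064565) = 1/1.0819 = 0.9243; α₂ = α₁·K2/[H⁺] = 0.05968
α₁ + 2α₂ = 1.0436
DIC = CA / (α₁ + 2α₂) = 2.45 / 1.0436 = 2.35 mmol/kg

DIC = 2.35 mmol/kg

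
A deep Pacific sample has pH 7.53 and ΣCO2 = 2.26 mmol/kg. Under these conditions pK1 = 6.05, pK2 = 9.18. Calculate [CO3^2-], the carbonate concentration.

[CO3²⁻] = 0.0479 mmol/kg

α₂ = 1 / (1 + [H⁺]/K2 + [H⁺]²/(K1K2)) = 1 / (1 + 10^+1.65 + 10^+0.17)
   = 1 / (1 + 44.668 + 1.4791) = 1/47.147 = 0.02121
[CO3²⁻] = α₂ × DIC = 0.02121 × 2.26 = 0.0479 mmol/kg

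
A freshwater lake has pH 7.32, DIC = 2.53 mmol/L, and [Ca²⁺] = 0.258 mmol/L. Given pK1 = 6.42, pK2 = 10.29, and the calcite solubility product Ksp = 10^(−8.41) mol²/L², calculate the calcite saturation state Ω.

α₂ = 1 / (1 + [H⁺]/K2 + [H⁺]²/(K1K2)) = 1 / (1 + 10^+2.97 + 10^+2.07)
   = 1 / (1 + 933.25 + 117.49) = 1/1051.7 = 0.0009508
[CO3²⁻] = α₂ × DIC = 0.0009508 × 2.53 = 0.002406 mmol/L = 2.406 μmol/L
Ksp = 10^(−8.41) = 3.890×10^-9
Ω = [Ca²⁺][CO3²⁻]/Ksp = (0.258×10^-3)(2.406×10^-6) / 3.890×10^-9 = 0.160

Ω = 0.160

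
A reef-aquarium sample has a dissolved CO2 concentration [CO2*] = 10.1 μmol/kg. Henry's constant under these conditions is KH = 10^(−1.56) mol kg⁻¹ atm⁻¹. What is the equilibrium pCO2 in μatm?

KH = 10^(−1.56) = 2.754×10^-2 mol kg⁻¹ atm⁻¹
pCO2 = [CO2*]/KH = 10.1×10^-6 / 2.754×10^-2 = 3.67×10^-4 atm = 367 μatm

pCO2 = 367 μatm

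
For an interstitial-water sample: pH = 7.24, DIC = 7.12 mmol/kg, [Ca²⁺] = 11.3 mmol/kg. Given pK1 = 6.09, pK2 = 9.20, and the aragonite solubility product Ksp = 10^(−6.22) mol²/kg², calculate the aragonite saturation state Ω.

Ω = 1.35

α₂ = 1 / (1 + [H⁺]/K2 + [H⁺]²/(K1K2)) = 1 / (1 + 10^+1.96 + 10^+0.81)
   = 1 / (1 + 91.201 + 6.4565) = 1/98.658 = 0.01014
[CO3²⁻] = α₂ × DIC = 0.01014 × 7.12 = 0.07217 mmol/kg
Ksp = 10^(−6.22) = 6.026×10^-7
Ω = [Ca²⁺][CO3²⁻]/Ksp = (11.3×10^-3)(7.217×10^-5) / 6.026×10^-7 = 1.35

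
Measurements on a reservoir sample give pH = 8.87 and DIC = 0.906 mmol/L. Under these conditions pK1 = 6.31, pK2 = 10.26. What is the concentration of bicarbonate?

α₁ = 1 / (1 + [H⁺]/K1 + K2/[H⁺]) = 1 / (1 + 10^-2.56 + 10^-1.39)
   = 1 / (1 + 0.0027542 + 0.040738) = 1/1.0435 = 0.9583
[HCO3⁻] = α₁ × DIC = 0.9583 × 0.906 = 0.868 mmol/L

[HCO3⁻] = 0.868 mmol/L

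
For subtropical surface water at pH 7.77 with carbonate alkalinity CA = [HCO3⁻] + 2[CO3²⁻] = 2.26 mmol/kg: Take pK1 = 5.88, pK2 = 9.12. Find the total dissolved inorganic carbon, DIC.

DIC = 2.19 mmol/kg

CA = [HCO3⁻] + 2[CO3²⁻] = (α₁ + 2α₂)·DIC
At pH 7.77: [H⁺]/K1 = 10^-1.89 = 0.012882, K2/[H⁺] = 10^-1.35 = 0.044668
α₁ = 1/(1 + 0.012882 + 0.044668) = 1/1.0576 = 0.9456; α₂ = α₁·K2/[H⁺] = 0.04224
α₁ + 2α₂ = 1.0301
DIC = CA / (α₁ + 2α₂) = 2.26 / 1.0301 = 2.19 mmol/kg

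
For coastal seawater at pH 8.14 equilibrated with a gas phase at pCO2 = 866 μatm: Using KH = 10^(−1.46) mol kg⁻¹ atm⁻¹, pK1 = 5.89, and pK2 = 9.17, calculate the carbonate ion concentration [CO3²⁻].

[CO2*] = KH · pCO2 = 10^(−1.46) × 866×10^-6 = 3.003×10^-5 mol/kg
α₀ = 1/(1 + K1/[H⁺] + K1K2/[H⁺]²) = 1/(1 + 10^+2.25 + 10^+1.22) = 0.005117
DIC = [CO2*]/α₀ = 3.003×10^-5 / 0.005117 = 5.868 mmol/kg
[CO3²⁻] = α₂·DIC; α₂ = 0.08492, so [CO3²⁻] = 0.08492 × 5.868 = 0.498 mmol/kg

[CO3²⁻] = 0.498 mmol/kg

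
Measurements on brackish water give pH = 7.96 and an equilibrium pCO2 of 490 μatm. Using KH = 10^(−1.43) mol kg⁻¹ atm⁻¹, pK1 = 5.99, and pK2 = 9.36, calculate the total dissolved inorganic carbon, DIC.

DIC = 1.78 mmol/kg

[CO2*] = KH · pCO2 = 10^(−1.43) × 490×10^-6 = 1.821×10^-5 mol/kg
α₀ = 1/(1 + K1/[H⁺] + K1K2/[H⁺]²) = 1/(1 + 10^+1.97 + 10^+0.57) = 0.01020
DIC = [CO2*]/α₀ = 1.821×10^-5 / 0.01020 = 1.78 mmol/kg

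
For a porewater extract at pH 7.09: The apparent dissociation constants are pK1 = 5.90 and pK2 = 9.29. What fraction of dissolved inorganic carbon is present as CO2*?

α₀ = 0.0603

α₀ = 1 / (1 + K1/[H⁺] + K1K2/[H⁺]²) = 1 / (1 + 10^+1.19 + 10^-1.01)
   = 1 / (1 + 15.488 + 0.097724) = 1/16.586 = 0.06029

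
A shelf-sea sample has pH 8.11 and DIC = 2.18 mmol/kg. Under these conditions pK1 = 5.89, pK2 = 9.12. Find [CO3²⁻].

[CO3²⁻] = 0.193 mmol/kg

α₂ = 1 / (1 + [H⁺]/K2 + [H⁺]²/(K1K2)) = 1 / (1 + 10^+1.01 + 10^-1.21)
   = 1 / (1 + 10.233 + 0.061660) = 1/11.295 = 0.08854
[CO3²⁻] = α₂ × DIC = 0.08854 × 2.18 = 0.193 mmol/kg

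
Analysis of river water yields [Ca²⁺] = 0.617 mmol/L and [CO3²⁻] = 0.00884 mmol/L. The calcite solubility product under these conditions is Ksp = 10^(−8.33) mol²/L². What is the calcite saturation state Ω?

Ω = 1.17

Ksp = 10^(−8.33) = 4.677×10^-9
Ω = [Ca²⁺][CO3²⁻]/Ksp = (0.617×10^-3)(0.00884×10^-3) / 4.677×10^-9 = 1.17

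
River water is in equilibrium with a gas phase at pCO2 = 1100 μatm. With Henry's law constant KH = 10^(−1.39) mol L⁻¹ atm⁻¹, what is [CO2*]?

[CO2*] = 44.8 μmol/L

KH = 10^(−1.39) = 4.074×10^-2 mol L⁻¹ atm⁻¹
[CO2*] = KH · pCO2 = 4.074×10^-2 × 1100×10^-6 atm = 4.48×10^-5 mol/L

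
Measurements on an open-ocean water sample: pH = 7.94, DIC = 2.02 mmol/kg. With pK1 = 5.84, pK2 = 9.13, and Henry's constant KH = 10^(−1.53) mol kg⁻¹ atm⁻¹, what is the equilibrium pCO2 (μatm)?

pCO2 = 507 μatm

α₀ = 1 / (1 + K1/[H⁺] + K1K2/[H⁺]²) = 1 / (1 + 10^+2.10 + 10^+0.91)
   = 1 / (1 + 125.89 + 8.1283) = 1/135.02 = 0.007406
[CO2*] = α₀ × DIC = 0.007406 × 2.02 = 0.01496 mmol/kg = 14.96 μmol/kg
pCO2 = [CO2*]/KH = 1.496×10^-5 / 2.951×10^-2 = 507 μatm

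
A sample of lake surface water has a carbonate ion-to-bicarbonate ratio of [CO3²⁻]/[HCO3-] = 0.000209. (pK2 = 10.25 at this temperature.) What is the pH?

From K2 = [H⁺][CO3²⁻]/[HCO3-]:  pH = pK2 + log₁₀([CO3²⁻]/[HCO3-])
log₁₀(0.000209) = -3.680
pH = 10.25 + (-3.680) = 6.57

pH = 6.57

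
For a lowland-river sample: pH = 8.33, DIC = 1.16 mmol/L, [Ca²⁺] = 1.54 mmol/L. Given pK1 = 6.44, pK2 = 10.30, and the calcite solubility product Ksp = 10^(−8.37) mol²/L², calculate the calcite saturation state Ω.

Ω = 4.38

α₂ = 1 / (1 + [H⁺]/K2 + [H⁺]²/(K1K2)) = 1 / (1 + 10^+1.97 + 10^+0.08)
   = 1 / (1 + 93.325 + 1.2023) = 1/95.528 = 0.01047
[CO3²⁻] = α₂ × DIC = 0.01047 × 1.16 = 0.01214 mmol/L = 12.14 μmol/L
Ksp = 10^(−8.37) = 4.266×10^-9
Ω = [Ca²⁺][CO3²⁻]/Ksp = (1.54×10^-3)(1.214×10^-5) / 4.266×10^-9 = 4.38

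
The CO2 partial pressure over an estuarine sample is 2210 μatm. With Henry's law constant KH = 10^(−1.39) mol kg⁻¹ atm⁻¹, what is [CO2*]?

KH = 10^(−1.39) = 4.074×10^-2 mol kg⁻¹ atm⁻¹
[CO2*] = KH · pCO2 = 4.074×10^-2 × 2210×10^-6 atm = 9.00×10^-5 mol/kg

[CO2*] = 90.0 μmol/kg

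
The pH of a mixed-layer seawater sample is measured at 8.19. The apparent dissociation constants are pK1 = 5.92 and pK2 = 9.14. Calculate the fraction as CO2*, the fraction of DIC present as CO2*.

α₀ = 1 / (1 + K1/[H⁺] + K1K2/[H⁺]²) = 1 / (1 + 10^+2.27 + 10^+1.32)
   = 1 / (1 + 186.21 + 20.893) = 1/208.10 = 0.004805

α₀ = 0.00481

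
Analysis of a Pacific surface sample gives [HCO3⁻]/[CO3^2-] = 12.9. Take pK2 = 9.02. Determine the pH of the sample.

pH = 7.91

From K2 = [H⁺][CO3^2-]/[HCO3⁻]:  pH = pK2 − log₁₀([HCO3⁻]/[CO3^2-])
log₁₀(12.9) = +1.111
pH = 9.02 − (+1.111) = 7.91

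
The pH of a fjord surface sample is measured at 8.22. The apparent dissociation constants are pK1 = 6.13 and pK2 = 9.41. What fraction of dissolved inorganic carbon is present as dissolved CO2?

α₀ = 1 / (1 + K1/[H⁺] + K1K2/[H⁺]²) = 1 / (1 + 10^+2.09 + 10^+0.90)
   = 1 / (1 + 123.03 + 7.9433) = 1/131.97 = 0.007577

α₀ = 0.00758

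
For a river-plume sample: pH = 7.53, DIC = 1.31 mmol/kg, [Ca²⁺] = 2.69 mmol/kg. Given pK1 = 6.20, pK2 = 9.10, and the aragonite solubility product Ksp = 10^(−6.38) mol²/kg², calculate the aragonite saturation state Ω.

Ω = 0.212

α₂ = 1 / (1 + [H⁺]/K2 + [H⁺]²/(K1K2)) = 1 / (1 + 10^+1.57 + 10^+0.24)
   = 1 / (1 + 37.154 + 1.7378) = 1/39.891 = 0.02507
[CO3²⁻] = α₂ × DIC = 0.02507 × 1.31 = 0.03284 mmol/kg
Ksp = 10^(−6.38) = 4.169×10^-7
Ω = [Ca²⁺][CO3²⁻]/Ksp = (2.69×10^-3)(3.284×10^-5) / 4.169×10^-7 = 0.212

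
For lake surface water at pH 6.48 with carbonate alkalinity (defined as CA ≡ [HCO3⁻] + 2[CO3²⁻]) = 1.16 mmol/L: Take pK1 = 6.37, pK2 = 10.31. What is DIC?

CA = [HCO3⁻] + 2[CO3²⁻] = (α₁ + 2α₂)·DIC
At pH 6.48: [H⁺]/K1 = 10^-0.11 = 0.77625, K2/[H⁺] = 10^-3.83 = 0.00014791
α₁ = 1/(1 + 0.77625 + 0.00014791) = 1/1.7764 = 0.5629; α₂ = α₁·K2/[H⁺] = 8.326×10^-5
α₁ + 2α₂ = 0.5631
DIC = CA / (α₁ + 2α₂) = 1.16 / 0.5631 = 2.06 mmol/L

DIC = 2.06 mmol/L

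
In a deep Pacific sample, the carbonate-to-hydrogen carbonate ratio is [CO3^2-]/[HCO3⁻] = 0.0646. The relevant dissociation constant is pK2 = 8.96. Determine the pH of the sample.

From K2 = [H⁺][CO3^2-]/[HCO3⁻]:  pH = pK2 + log₁₀([CO3^2-]/[HCO3⁻])
log₁₀(0.0646) = -1.190
pH = 8.96 + (-1.190) = 7.77

pH = 7.77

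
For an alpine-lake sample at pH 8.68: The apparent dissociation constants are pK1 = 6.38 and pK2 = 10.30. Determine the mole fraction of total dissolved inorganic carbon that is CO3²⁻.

α₂ = 1 / (1 + [H⁺]/K2 + [H⁺]²/(K1K2)) = 1 / (1 + 10^+1.62 + 10^-0.68)
   = 1 / (1 + 41.687 + 0.20893) = 1/42.896 = 0.02331

α₂ = 0.0233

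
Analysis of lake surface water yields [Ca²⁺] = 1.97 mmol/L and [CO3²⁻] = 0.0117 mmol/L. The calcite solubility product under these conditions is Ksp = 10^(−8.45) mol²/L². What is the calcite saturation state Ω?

Ksp = 10^(−8.45) = 3.548×10^-9
Ω = [Ca²⁺][CO3²⁻]/Ksp = (1.97×10^-3)(0.0117×10^-3) / 3.548×10^-9 = 6.50

Ω = 6.50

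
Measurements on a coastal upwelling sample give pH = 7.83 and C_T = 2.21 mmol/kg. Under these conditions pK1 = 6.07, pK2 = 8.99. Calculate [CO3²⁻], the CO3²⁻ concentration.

α₂ = 1 / (1 + [H⁺]/K2 + [H⁺]²/(K1K2)) = 1 / (1 + 10^+1.16 + 10^-0.60)
   = 1 / (1 + 14.454 + 0.25119) = 1/15.706 = 0.06367
[CO3²⁻] = α₂ × DIC = 0.06367 × 2.21 = 0.141 mmol/kg

[CO3²⁻] = 0.141 mmol/kg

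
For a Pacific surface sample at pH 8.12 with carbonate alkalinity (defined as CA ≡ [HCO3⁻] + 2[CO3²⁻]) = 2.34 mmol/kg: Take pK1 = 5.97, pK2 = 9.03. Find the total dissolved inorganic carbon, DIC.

DIC = 2.12 mmol/kg

CA = [HCO3⁻] + 2[CO3²⁻] = (α₁ + 2α₂)·DIC
At pH 8.12: [H⁺]/K1 = 10^-2.15 = 0.0070795, K2/[H⁺] = 10^-0.91 = 0.12303
α₁ = 1/(1 + 0.0070795 + 0.12303) = 1/1.1301 = 0.8849; α₂ = α₁·K2/[H⁺] = 0.1089
α₁ + 2α₂ = 1.1026
DIC = CA / (α₁ + 2α₂) = 2.34 / 1.1026 = 2.12 mmol/kg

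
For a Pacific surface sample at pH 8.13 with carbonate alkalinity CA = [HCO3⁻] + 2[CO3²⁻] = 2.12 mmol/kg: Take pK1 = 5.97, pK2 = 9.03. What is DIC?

CA = [HCO3⁻] + 2[CO3²⁻] = (α₁ + 2α₂)·DIC
At pH 8.13: [H⁺]/K1 = 10^-2.16 = 0.0069183, K2/[H⁺] = 10^-0.90 = 0.12589
α₁ = 1/(1 + 0.0069183 + 0.12589) = 1/1.1328 = 0.8828; α₂ = α₁·K2/[H⁺] = 0.1111
α₁ + 2α₂ = 1.1050
DIC = CA / (α₁ + 2α₂) = 2.12 / 1.1050 = 1.92 mmol/kg

DIC = 1.92 mmol/kg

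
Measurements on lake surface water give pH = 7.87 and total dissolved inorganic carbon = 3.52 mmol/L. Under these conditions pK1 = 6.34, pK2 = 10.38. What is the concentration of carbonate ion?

[CO3²⁻] = 10.5 μmol/L

α₂ = 1 / (1 + [H⁺]/K2 + [H⁺]²/(K1K2)) = 1 / (1 + 10^+2.51 + 10^+0.98)
   = 1 / (1 + 323.59 + 9.5499) = 1/334.14 = 0.002993
[CO3²⁻] = α₂ × DIC = 0.002993 × 3.52 = 0.0105 mmol/L = 10.5 μmol/L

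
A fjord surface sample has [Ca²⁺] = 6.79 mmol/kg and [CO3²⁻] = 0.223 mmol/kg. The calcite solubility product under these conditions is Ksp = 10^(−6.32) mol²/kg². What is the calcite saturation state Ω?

Ω = 3.16

Ksp = 10^(−6.32) = 4.786×10^-7
Ω = [Ca²⁺][CO3²⁻]/Ksp = (6.79×10^-3)(0.223×10^-3) / 4.786×10^-7 = 3.16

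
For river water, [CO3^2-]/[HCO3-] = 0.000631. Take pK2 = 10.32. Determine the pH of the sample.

pH = 7.12

From K2 = [H⁺][CO3^2-]/[HCO3-]:  pH = pK2 + log₁₀([CO3^2-]/[HCO3-])
log₁₀(0.000631) = -3.200
pH = 10.32 + (-3.200) = 7.12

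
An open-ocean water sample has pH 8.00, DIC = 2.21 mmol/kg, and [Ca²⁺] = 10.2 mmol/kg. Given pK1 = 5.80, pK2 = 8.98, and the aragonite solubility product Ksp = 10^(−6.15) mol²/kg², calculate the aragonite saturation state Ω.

Ω = 3.00

α₂ = 1 / (1 + [H⁺]/K2 + [H⁺]²/(K1K2)) = 1 / (1 + 10^+0.98 + 10^-1.22)
   = 1 / (1 + 9.5499 + 0.060256) = 1/10.610 = 0.09425
[CO3²⁻] = α₂ × DIC = 0.09425 × 2.21 = 0.2083 mmol/kg
Ksp = 10^(−6.15) = 7.079×10^-7
Ω = [Ca²⁺][CO3²⁻]/Ksp = (10.2×10^-3)(2.083×10^-4) / 7.079×10^-7 = 3.00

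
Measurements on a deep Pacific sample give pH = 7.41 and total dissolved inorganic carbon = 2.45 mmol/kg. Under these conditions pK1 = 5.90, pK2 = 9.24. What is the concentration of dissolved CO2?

α₀ = 1 / (1 + K1/[H⁺] + K1K2/[H⁺]²) = 1 / (1 + 10^+1.51 + 10^-0.32)
   = 1 / (1 + 32.359 + 0.47863) = 1/33.838 = 0.02955
[CO2*] = α₀ × DIC = 0.02955 × 2.45 = 0.0724 mmol/kg

[CO2*] = 0.0724 mmol/kg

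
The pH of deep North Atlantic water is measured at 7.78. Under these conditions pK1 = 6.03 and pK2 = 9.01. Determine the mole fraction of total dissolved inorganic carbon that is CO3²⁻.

α₂ = 0.0547

α₂ = 1 / (1 + [H⁺]/K2 + [H⁺]²/(K1K2)) = 1 / (1 + 10^+1.23 + 10^-0.52)
   = 1 / (1 + 16.982 + 0.30200) = 1/18.284 = 0.05469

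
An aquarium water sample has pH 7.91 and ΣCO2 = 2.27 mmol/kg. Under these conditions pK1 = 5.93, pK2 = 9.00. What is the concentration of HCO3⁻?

[HCO3⁻] = 2.08 mmol/kg

α₁ = 1 / (1 + [H⁺]/K1 + K2/[H⁺]) = 1 / (1 + 10^-1.98 + 10^-1.09)
   = 1 / (1 + 0.010471 + 0.081283) = 1/1.0918 = 0.9160
[HCO3⁻] = α₁ × DIC = 0.9160 × 2.27 = 2.08 mmol/kg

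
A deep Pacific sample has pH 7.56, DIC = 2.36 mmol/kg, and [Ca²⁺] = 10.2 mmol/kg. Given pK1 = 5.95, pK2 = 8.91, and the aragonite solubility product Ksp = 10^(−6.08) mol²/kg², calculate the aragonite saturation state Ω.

α₂ = 1 / (1 + [H⁺]/K2 + [H⁺]²/(K1K2)) = 1 / (1 + 10^+1.35 + 10^-0.26)
   = 1 / (1 + 22.387 + 0.54954) = 1/23.937 = 0.04178
[CO3²⁻] = α₂ × DIC = 0.04178 × 2.36 = 0.09859 mmol/kg
Ksp = 10^(−6.08) = 8.318×10^-7
Ω = [Ca²⁺][CO3²⁻]/Ksp = (10.2×10^-3)(9.859×10^-5) / 8.318×10^-7 = 1.21

Ω = 1.21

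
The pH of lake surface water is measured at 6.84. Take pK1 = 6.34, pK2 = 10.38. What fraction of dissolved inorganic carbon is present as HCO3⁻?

α₁ = 0.760

α₁ = 1 / (1 + [H⁺]/K1 + K2/[H⁺]) = 1 / (1 + 10^-0.50 + 10^-3.54)
   = 1 / (1 + 0.31623 + 0.00028840) = 1/1.3165 = 0.7596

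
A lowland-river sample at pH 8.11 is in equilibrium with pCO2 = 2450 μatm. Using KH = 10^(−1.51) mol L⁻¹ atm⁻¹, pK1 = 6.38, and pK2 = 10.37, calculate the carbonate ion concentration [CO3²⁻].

[CO2*] = KH · pCO2 = 10^(−1.51) × 2450×10^-6 = 7.571×10^-5 mol/L
α₀ = 1/(1 + K1/[H⁺] + K1K2/[H⁺]²) = 1/(1 + 10^+1.73 + 10^-0.53) = 0.01818
DIC = [CO2*]/α₀ = 7.571×10^-5 / 0.01818 = 4.164 mmol/L
[CO3²⁻] = α₂·DIC; α₂ = 0.005366, so [CO3²⁻] = 0.005366 × 4.164 = 0.0223 mmol/L

[CO3²⁻] = 0.0223 mmol/L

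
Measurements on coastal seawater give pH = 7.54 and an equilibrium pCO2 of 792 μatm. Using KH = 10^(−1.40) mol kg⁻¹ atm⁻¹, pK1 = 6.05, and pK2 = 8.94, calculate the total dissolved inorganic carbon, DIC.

DIC = 1.04 mmol/kg

[CO2*] = KH · pCO2 = 10^(−1.40) × 792×10^-6 = 3.153×10^-5 mol/kg
α₀ = 1/(1 + K1/[H⁺] + K1K2/[H⁺]²) = 1/(1 + 10^+1.49 + 10^+0.09) = 0.03018
DIC = [CO2*]/α₀ = 3.153×10^-5 / 0.03018 = 1.04 mmol/kg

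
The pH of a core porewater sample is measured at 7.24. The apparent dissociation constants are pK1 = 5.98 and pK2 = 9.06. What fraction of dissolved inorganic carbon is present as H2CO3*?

α₀ = 0.0514

α₀ = 1 / (1 + K1/[H⁺] + K1K2/[H⁺]²) = 1 / (1 + 10^+1.26 + 10^-0.56)
   = 1 / (1 + 18.197 + 0.27542) = 1/19.472 = 0.05135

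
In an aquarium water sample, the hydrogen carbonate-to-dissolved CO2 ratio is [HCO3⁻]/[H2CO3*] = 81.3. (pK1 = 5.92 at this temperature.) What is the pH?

pH = 7.83

From K1 = [H⁺][HCO3⁻]/[H2CO3*]:  pH = pK1 + log₁₀([HCO3⁻]/[H2CO3*])
log₁₀(81.3) = +1.910
pH = 5.92 + (+1.910) = 7.83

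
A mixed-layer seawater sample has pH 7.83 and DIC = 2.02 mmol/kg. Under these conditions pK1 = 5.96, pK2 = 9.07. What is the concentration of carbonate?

[CO3²⁻] = 0.109 mmol/kg

α₂ = 1 / (1 + [H⁺]/K2 + [H⁺]²/(K1K2)) = 1 / (1 + 10^+1.24 + 10^-0.63)
   = 1 / (1 + 17.378 + 0.23442) = 1/18.612 = 0.05373
[CO3²⁻] = α₂ × DIC = 0.05373 × 2.02 = 0.109 mmol/kg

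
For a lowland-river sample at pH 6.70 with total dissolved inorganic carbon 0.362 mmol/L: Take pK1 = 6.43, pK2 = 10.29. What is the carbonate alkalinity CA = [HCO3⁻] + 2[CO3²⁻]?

CA = 0.236 mmol/L

CA = [HCO3⁻] + 2[CO3²⁻] = (α₁ + 2α₂)·DIC
At pH 6.70: [H⁺]/K1 = 10^-0.27 = 0.53703, K2/[H⁺] = 10^-3.59 = 0.00025704
α₁ = 1/(1 + 0.53703 + 0.00025704) = 1/1.5373 = 0.6505; α₂ = α₁·K2/[H⁺] = 0.0001672
α₁ + 2α₂ = 0.6508
CA = 0.6508 × 0.362 = 0.236 mmol/L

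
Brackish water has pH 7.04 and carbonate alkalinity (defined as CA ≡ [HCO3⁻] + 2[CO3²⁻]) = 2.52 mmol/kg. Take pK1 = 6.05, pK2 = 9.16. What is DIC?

DIC = 2.76 mmol/kg

CA = [HCO3⁻] + 2[CO3²⁻] = (α₁ + 2α₂)·DIC
At pH 7.04: [H⁺]/K1 = 10^-0.99 = 0.10233, K2/[H⁺] = 10^-2.12 = 0.0075858
α₁ = 1/(1 + 0.10233 + 0.0075858) = 1/1.1099 = 0.9010; α₂ = α₁·K2/[H⁺] = 0.006835
α₁ + 2α₂ = 0.9146
DIC = CA / (α₁ + 2α₂) = 2.52 / 0.9146 = 2.76 mmol/kg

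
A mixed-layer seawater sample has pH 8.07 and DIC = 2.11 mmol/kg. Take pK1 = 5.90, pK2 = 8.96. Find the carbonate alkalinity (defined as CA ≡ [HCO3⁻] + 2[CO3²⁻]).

CA = 2.34 mmol/kg

CA = [HCO3⁻] + 2[CO3²⁻] = (α₁ + 2α₂)·DIC
At pH 8.07: [H⁺]/K1 = 10^-2.17 = 0.0067608, K2/[H⁺] = 10^-0.89 = 0.12882
α₁ = 1/(1 + 0.0067608 + 0.12882) = 1/1.1356 = 0.8806; α₂ = α₁·K2/[H⁺] = 0.1134
α₁ + 2α₂ = 1.1075
CA = 1.1075 × 2.11 = 2.34 mmol/kg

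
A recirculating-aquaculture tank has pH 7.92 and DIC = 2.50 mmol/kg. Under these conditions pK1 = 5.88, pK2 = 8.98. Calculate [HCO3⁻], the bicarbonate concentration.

α₁ = 1 / (1 + [H⁺]/K1 + K2/[H⁺]) = 1 / (1 + 10^-2.04 + 10^-1.06)
   = 1 / (1 + 0.0091201 + 0.087096) = 1/1.0962 = 0.9122
[HCO3⁻] = α₁ × DIC = 0.9122 × 2.50 = 2.28 mmol/kg

[HCO3⁻] = 2.28 mmol/kg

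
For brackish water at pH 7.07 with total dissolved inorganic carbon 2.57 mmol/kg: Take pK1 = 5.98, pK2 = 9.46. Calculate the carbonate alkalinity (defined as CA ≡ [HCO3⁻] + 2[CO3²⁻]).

CA = 2.39 mmol/kg

CA = [HCO3⁻] + 2[CO3²⁻] = (α₁ + 2α₂)·DIC
At pH 7.07: [H⁺]/K1 = 10^-1.09 = 0.081283, K2/[H⁺] = 10^-2.39 = 0.0040738
α₁ = 1/(1 + 0.081283 + 0.0040738) = 1/1.0854 = 0.9214; α₂ = α₁·K2/[H⁺] = 0.003753
α₁ + 2α₂ = 0.9289
CA = 0.9289 × 2.57 = 2.39 mmol/kg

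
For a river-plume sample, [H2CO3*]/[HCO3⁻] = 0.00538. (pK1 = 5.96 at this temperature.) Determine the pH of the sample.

pH = 8.23

From K1 = [H⁺][HCO3⁻]/[H2CO3*]:  pH = pK1 − log₁₀([H2CO3*]/[HCO3⁻])
log₁₀(0.00538) = -2.269
pH = 5.96 − (-2.269) = 8.23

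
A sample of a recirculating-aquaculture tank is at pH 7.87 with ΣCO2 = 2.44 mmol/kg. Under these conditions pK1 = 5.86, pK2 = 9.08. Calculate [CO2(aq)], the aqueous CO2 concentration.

α₀ = 1 / (1 + K1/[H⁺] + K1K2/[H⁺]²) = 1 / (1 + 10^+2.01 + 10^+0.80)
   = 1 / (1 + 102.33 + 6.3096) = 1/109.64 = 0.009121
[CO2*] = α₀ × DIC = 0.009121 × 2.44 = 0.0223 mmol/kg

[CO2*] = 0.0223 mmol/kg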